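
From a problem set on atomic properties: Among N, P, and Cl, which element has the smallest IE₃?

P

Consider each +2 ion: N²⁺ still has 3 valence electrons; P²⁺ still has 3 valence electrons; Cl²⁺ still has 5 valence electrons.
All are still removing valence electrons, so compare the +2 ions as you would atoms: IE_3 generally rises across a period (higher Z_eff) and falls down a group (larger shell), subject to the usual subshell exceptions.
Valence configurations: N²⁺ [He]2s²2p¹, P²⁺ [Ne]3s²3p¹, Cl²⁺ [Ne]3s²3p³.
The numbers (kJ/mol): N 4578, P 2914, Cl 3822.
So the third ionization energies run P < Cl < N.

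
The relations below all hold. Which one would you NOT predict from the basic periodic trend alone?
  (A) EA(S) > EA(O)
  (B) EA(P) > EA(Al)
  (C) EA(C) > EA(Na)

(A)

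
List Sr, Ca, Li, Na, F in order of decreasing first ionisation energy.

F > Ca > Sr > Li > Na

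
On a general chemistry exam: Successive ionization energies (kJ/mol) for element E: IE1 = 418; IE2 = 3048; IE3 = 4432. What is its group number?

Look for the largest jump between consecutive ionization energies: IE2/IE1 ≈ 7.3, far larger than any earlier ratio.
That jump marks the point where a core electron is being removed. So the atom has 1 valence electron.
A main-group element with 1 valence electron is in group 1.

Group 1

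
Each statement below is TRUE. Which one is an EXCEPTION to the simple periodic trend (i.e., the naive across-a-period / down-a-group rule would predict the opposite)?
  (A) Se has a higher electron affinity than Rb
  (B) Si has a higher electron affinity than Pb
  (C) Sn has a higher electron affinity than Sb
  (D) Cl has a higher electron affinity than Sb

(C)

The general trend: electron affinity increases across a period and decreases down a group.
(A) Se (period 4, group 16) vs Rb (period 5, group 1): the stated order agrees with the simple trend.
(B) Si (period 3, group 14) vs Pb (period 6, group 14): the stated order agrees with the simple trend.
(C) Sn (period 5, group 14) vs Sb (period 5, group 15): the stated order contradicts the simple trend.
(D) Cl (period 3, group 17) vs Sb (period 5, group 15): the stated order agrees with the simple trend.
The exception is (C): adding an electron to Sb's half-filled 5p³ is unfavourable, so Sn has the more exothermic EA.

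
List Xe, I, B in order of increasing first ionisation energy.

B is in period 2, group 13; I is in period 5, group 17; Xe is in period 5, group 18.
Across a period the outer electron is held more tightly (higher IE₁); down a group it sits in a higher shell, more shielded, and comes off more easily.
These span different periods and groups, so the two trends combine.
I > B: the two effects oppose for this pair; the across-period effect wins (1008 vs 801 kJ/mol).
Xe > I: Xe lies to the right of I in period 5, so the across-period effect alone puts Xe higher.
Approximate values (kJ/mol): B 801, I 1008, Xe 1170.
So from lowest to highest: B < I < Xe.

B < I < Xe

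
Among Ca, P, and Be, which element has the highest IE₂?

Consider each +1 ion: Ca⁺ still has 1 valence electron; P⁺ still has 4 valence electrons; Be⁺ still has 1 valence electron.
All are still removing valence electrons, so compare the +1 ions as you would atoms: IE_2 generally rises across a period (higher Z_eff) and falls down a group (larger shell), subject to the usual subshell exceptions.
Valence configurations: Ca⁺ [Ar]4s¹, P⁺ [Ne]3s²3p², Be⁺ [He]2s¹.
Tabulated IE_2 (kJ/mol): Ca 1145, P 1907, Be 1757.
Putting it together, IE_2: Ca < Be < P.

P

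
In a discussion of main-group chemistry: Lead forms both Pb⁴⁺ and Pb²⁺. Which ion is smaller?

Pb⁴⁺

Both ions have Z = 82 protons, but Pb⁴⁺ has lost more electrons, so its remaining electrons feel a larger effective nuclear charge per electron and are pulled in more tightly.
Higher positive charge → smaller ion, so Pb²⁺ > Pb⁴⁺.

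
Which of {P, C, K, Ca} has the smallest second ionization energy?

Ca

Consider each +1 ion: P⁺ still has 4 valence electrons; C⁺ still has 3 valence electrons; K⁺ is the bare [Ar] core; Ca⁺ still has 1 valence electron.
Breaking into a closed-shell core is much more expensive than removing a leftover valence electron — K has the largest IE_2 here.
Valence configurations: P⁺ [Ne]3s²3p², C⁺ [He]2s²2p¹, Ca⁺ [Ar]4s¹.
The numbers (kJ/mol): P 1907, C 2353, K 3052, Ca 1145.
Putting it together, IE_2: Ca < P < C < K.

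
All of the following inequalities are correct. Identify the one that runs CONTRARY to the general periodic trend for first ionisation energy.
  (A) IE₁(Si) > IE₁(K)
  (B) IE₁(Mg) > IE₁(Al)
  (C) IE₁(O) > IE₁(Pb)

(B)

The general trend: first ionisation energy increases across a period and decreases down a group.
(A) Si (period 3, group 14) vs K (period 4, group 1): the stated order agrees with the simple trend.
(B) Mg (period 3, group 2) vs Al (period 3, group 13): the stated order contradicts the simple trend.
(C) O (period 2, group 16) vs Pb (period 6, group 14): the stated order agrees with the simple trend.
The exception is (B): Al's single 3p electron is easier to remove than one from Mg's filled 3s².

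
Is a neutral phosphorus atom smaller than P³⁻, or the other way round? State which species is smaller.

Forming P³⁻ adds 3 electrons to P. More electron–electron repulsion in the same shell, with unchanged nuclear charge, lets the cloud expand.
An anion is larger than its parent atom: P³⁻ > P.

P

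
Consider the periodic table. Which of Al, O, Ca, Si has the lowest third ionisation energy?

Al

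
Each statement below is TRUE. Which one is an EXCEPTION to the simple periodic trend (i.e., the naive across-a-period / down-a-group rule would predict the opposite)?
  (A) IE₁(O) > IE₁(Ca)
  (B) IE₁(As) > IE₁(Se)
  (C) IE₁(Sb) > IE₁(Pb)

The general trend: IE₁ increases across a period and decreases down a group.
(A) O (period 2, group 16) vs Ca (period 4, group 2): the stated order agrees with the simple trend.
(B) As (period 4, group 15) vs Se (period 4, group 16): the stated order contradicts the simple trend.
(C) Sb (period 5, group 15) vs Pb (period 6, group 14): the stated order agrees with the simple trend.
The exception is (B): Se (4p⁴) ionizes more easily than half-filled As (4p³).

(B)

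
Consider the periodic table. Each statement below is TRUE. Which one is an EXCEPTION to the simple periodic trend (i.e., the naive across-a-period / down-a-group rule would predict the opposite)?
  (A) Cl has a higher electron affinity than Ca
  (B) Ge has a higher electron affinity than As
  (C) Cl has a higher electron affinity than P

The general trend: electron affinity increases across a period and decreases down a group.
(A) Cl (period 3, group 17) vs Ca (period 4, group 2): the stated order agrees with the simple trend.
(B) Ge (period 4, group 14) vs As (period 4, group 15): the stated order contradicts the simple trend.
(C) Cl (period 3, group 17) vs P (period 3, group 15): the stated order agrees with the simple trend.
The exception is (B): adding an electron to As's half-filled 4p³ is unfavourable, so Ge (4p²) has the more exothermic EA.

(B)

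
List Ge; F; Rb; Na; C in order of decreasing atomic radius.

Atomic radius shrinks across a period as nuclear charge pulls the same shell inward, and grows down a group as new shells are added.
These span different periods and groups, so the two trends combine.
C > F: C lies to the left of F in period 2, so the across-period effect alone puts C larger.
Ge > C: Ge sits below C in group 14, so the down-group effect alone puts Ge larger.
Na > Ge: the two effects oppose for this pair; the across-period effect wins (155 vs 121 pm).
Rb > Na: Rb sits below Na in group 1, so the down-group effect alone puts Rb larger.
Tabulated atomic radius (pm): C 75, F 64, Na 155, Ge 121, Rb 210.
So from largest to smallest: Rb > Na > Ge > C > F.

Rb > Na > Ge > C > F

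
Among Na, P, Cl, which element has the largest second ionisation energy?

IE_2 is the cost of taking one more electron from the +1 cation: Na⁺ is the bare [Ne] core; P⁺ still has 4 valence electrons; Cl⁺ still has 6 valence electrons.
Pulling an electron out of a noble-gas core costs far more than removing a remaining valence electron, so Na sits at the high end of IE_2.
Valence configurations: P⁺ [Ne]3s²3p², Cl⁺ [Ne]3s²3p⁴.
The numbers (kJ/mol): Na 4562, P 1907, Cl 2298.
Putting it together, IE_2: P < Cl < Na.

Na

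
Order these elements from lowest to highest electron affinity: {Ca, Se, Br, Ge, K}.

Ca, K, Ge, Se, Br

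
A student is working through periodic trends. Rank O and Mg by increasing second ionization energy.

Mg < O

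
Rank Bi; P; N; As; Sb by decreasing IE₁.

N, P, As, Sb, Bi

Across a period the outer electron is held more tightly (higher IE₁); down a group it sits in a higher shell, more shielded, and comes off more easily.
All are in group 15, so first ionization energy increases up the group.
So from highest to lowest: N > P > As > Sb > Bi.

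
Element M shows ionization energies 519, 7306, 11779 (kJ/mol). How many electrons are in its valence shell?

1

Look for the largest jump between consecutive ionization energies: IE2/IE1 ≈ 14.1, far larger than any earlier ratio.
That jump marks the point where a core electron is being removed. So the atom has 1 valence electron.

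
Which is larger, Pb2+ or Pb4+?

Both ions have Z = 82 protons, but Pb4+ has lost more electrons, so its remaining electrons feel a larger effective nuclear charge per electron and are pulled in more tightly.
Higher positive charge → smaller ion, so Pb2+ > Pb4+.

Pb2+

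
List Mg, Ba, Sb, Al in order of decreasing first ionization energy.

Sb, Mg, Al, Ba

First ionization energy rises across a period (greater Z_eff holds electrons more tightly) and falls down a group (valence electrons are farther from the nucleus).
Here both period and group differ, so the two effects have to be weighed against each other.
Al > Ba: both effects reinforce here, so Al is clearly the higher of the two.
Mg > Al: this pair runs against the simple trend — see the exception note.
Sb > Mg: period and group pull opposite ways; the across-period shift dominates (831 vs 738 kJ/mol).
Note the exception: Mg has a higher first ionization energy than Al, contrary to the simple trend — Al's single 3p electron is easier to remove than one from Mg's filled 3s².
For reference (kJ/mol): Mg 738, Al 578, Sb 831, Ba 503.
So from highest to lowest: Sb > Mg > Al > Ba.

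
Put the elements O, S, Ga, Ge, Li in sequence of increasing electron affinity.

Ga < Li < Ge < O < S

Li is in period 2, group 1; O is in period 2, group 16; S is in period 3, group 16; Ga is in period 4, group 13; Ge is in period 4, group 14.
EA tends to increase across a period and decrease down a group, though the pattern is less regular than for IE or radius.
Here both period and group differ, so the two effects have to be weighed against each other.
Li > Ga: period and group pull opposite ways; the down-group shift dominates (60 vs 29 kJ/mol).
Ge > Li: the two effects oppose for this pair; the across-period effect wins (119 vs 60 kJ/mol).
O > Ge: both effects reinforce here, so O is clearly the higher of the two.
S > O: this pair runs against the simple trend — see the exception note.
Note the exception: S has a higher electron affinity than O, contrary to the simple trend — the compact 2p subshell of O repels the added electron more than S's larger 3p does.
For reference (kJ/mol): Li 60, O 141, S 200, Ga 29, Ge 119.
So from lowest to highest: Ga < Li < Ge < O < S.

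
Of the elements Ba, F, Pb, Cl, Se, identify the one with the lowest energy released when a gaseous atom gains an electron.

Ba

F is in period 2, group 17; Cl is in period 3, group 17; Se is in period 4, group 16; Ba is in period 6, group 2; Pb is in period 6, group 14.
Atoms with high Z_eff and room in the valence shell (especially the halogens) have the most exothermic electron affinities.
Neither a single period nor a single group — weigh both effects.
Pb > Ba: Pb lies to the right of Ba in period 6, so the across-period effect alone puts Pb higher.
Se > Pb: relative to Pb, both the across-period and down-group shifts push Se's electron affinity up.
F > Se: both effects reinforce here, so F is clearly the higher of the two.
Cl > F: this pair runs against the simple trend — see the exception note.
Note the exception: Cl has a higher electron affinity than F, contrary to the simple trend — F's small 2p subshell makes the incoming electron feel strong e⁻–e⁻ repulsion, so Cl actually releases more energy on gaining an electron.
For reference (kJ/mol): F 328, Cl 349, Se 195, Ba 14, Pb 35.
The lowest energy released when a gaseous atom gains an electron among these belongs to Ba.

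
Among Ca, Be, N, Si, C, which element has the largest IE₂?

N

IE_2 is the cost of taking one more electron from the +1 cation: Ca⁺ still has 1 valence electron; Be⁺ still has 1 valence electron; N⁺ still has 4 valence electrons; Si⁺ still has 3 valence electrons; C⁺ still has 3 valence electrons.
All are still removing valence electrons, so compare the +1 ions as you would atoms: IE_2 generally rises across a period (higher Z_eff) and falls down a group (larger shell), subject to the usual subshell exceptions.
Valence configurations: Ca⁺ [Ar]4s¹, Be⁺ [He]2s¹, N⁺ [He]2s²2p², Si⁺ [Ne]3s²3p¹, C⁺ [He]2s²2p¹.
Tabulated IE_2 (kJ/mol): Ca 1145, Be 1757, N 2856, Si 1577, C 2353.
So the second ionization energies run Ca < Si < Be < C < N.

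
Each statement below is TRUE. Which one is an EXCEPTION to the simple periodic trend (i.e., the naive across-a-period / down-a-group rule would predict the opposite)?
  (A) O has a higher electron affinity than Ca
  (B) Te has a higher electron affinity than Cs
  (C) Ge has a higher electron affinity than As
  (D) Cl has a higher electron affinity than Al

The general trend: electron affinity increases across a period and decreases down a group.
(A) O (period 2, group 16) vs Ca (period 4, group 2): the stated order agrees with the simple trend.
(B) Te (period 5, group 16) vs Cs (period 6, group 1): the stated order agrees with the simple trend.
(C) Ge (period 4, group 14) vs As (period 4, group 15): the stated order contradicts the simple trend.
(D) Cl (period 3, group 17) vs Al (period 3, group 13): the stated order agrees with the simple trend.
The exception is (C): adding an electron to As's half-filled 4p³ is unfavourable, so Ge (4p²) has the more exothermic EA.

(C)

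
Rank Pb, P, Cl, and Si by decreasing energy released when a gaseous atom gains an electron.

Adding an electron releases more energy for atoms nearer the top right (short of the noble gases).
Neither a single period nor a single group — weigh both effects.
P > Pb: relative to Pb, both the across-period and down-group shifts push P's electron affinity up.
Si > P: this pair runs against the simple trend — see the exception note.
Cl > Si: Cl lies to the right of Si in period 3, so the across-period effect alone puts Cl higher.
Note the exception: Si has a higher electron affinity than P, contrary to the simple trend — adding an electron to P's half-filled 3p³ is unfavourable, so Si (3p²) has the more exothermic EA.
For reference (kJ/mol): Si 134, P 72, Cl 349, Pb 35.
So from highest to lowest: Cl > Si > P > Pb.

Cl > Si > P > Pb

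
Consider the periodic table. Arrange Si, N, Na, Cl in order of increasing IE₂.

The second ionization energy removes an electron from the +1 ion. For each element: Si⁺ still has 3 valence electrons; N⁺ still has 4 valence electrons; Na⁺ is the bare [Ne] core; Cl⁺ still has 6 valence electrons.
Breaking into a closed-shell core is much more expensive than removing a leftover valence electron — Na has the largest IE_2 here.
Valence configurations: Si⁺ [Ne]3s²3p¹, N⁺ [He]2s²2p², Cl⁺ [Ne]3s²3p⁴.
The numbers (kJ/mol): Si 1577, N 2856, Na 4562, Cl 2298.
Hence IE_2: Si < Cl < N < Na.

Si < Cl < N < Na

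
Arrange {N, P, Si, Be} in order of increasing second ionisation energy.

Si < Be < P < N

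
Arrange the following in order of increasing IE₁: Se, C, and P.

Se, P, C

C is in period 2, group 14; P is in period 3, group 15; Se is in period 4, group 16.
IE₁ increases left→right with effective nuclear charge and decreases top→bottom as the valence shell moves farther out.
These sit on a diagonal, where the across-period and down-group effects partly cancel.
P > Se: the two effects oppose for this pair; the down-group effect wins (1012 vs 941 kJ/mol).
C > P: period and group pull opposite ways; the down-group shift dominates (1086 vs 1012 kJ/mol).
Approximate values (kJ/mol): C 1086, P 1012, Se 941.
So from lowest to highest: Se < P < C.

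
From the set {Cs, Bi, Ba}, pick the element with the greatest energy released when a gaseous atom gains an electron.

Bi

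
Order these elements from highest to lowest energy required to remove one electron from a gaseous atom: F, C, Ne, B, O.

Ne > F > O > C > B

B is in period 2, group 13; C is in period 2, group 14; O is in period 2, group 16; F is in period 2, group 17; Ne is in period 2, group 18.
IE₁ increases left→right with effective nuclear charge and decreases top→bottom as the valence shell moves farther out.
All lie in period 2, so first ionization energy increases left to right.
So from highest to lowest: Ne > F > O > C > B.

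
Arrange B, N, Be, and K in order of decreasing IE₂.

Consider each +1 ion: B⁺ still has 2 valence electrons; N⁺ still has 4 valence electrons; Be⁺ still has 1 valence electron; K⁺ is the bare [Ar] core.
Core electrons are held far more tightly than valence electrons, so K tops the IE_2 order.
Valence configurations: B⁺ [He]2s², N⁺ [He]2s²2p², Be⁺ [He]2s¹.
Tabulated IE_2 (kJ/mol): B 2427, N 2856, Be 1757, K 3052.
Hence IE_2: Be < B < N < K.

K > N > B > Be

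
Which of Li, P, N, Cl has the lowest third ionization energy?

Consider each +2 ion: Li²⁺ is already 1 electron into the core; P²⁺ still has 3 valence electrons; N²⁺ still has 3 valence electrons; Cl²⁺ still has 5 valence electrons.
Core electrons are held far more tightly than valence electrons, so Li tops the IE_3 order.
Valence configurations: P²⁺ [Ne]3s²3p¹, N²⁺ [He]2s²2p¹, Cl²⁺ [Ne]3s²3p³.
Tabulated IE_3 (kJ/mol): Li 11815, P 2914, N 4578, Cl 3822.
Hence IE_3: P < Cl < N < Li.

P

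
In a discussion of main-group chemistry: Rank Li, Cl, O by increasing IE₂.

IE_2 is the cost of taking one more electron from the +1 cation: Li⁺ is the bare [He] core; Cl⁺ still has 6 valence electrons; O⁺ still has 5 valence electrons.
Breaking into a closed-shell core is much more expensive than removing a leftover valence electron — Li has the largest IE_2 here.
Valence configurations: Cl⁺ [Ne]3s²3p⁴, O⁺ [He]2s²2p³.
Tabulated IE_2 (kJ/mol): Li 7298, Cl 2298, O 3388.
Hence IE_2: Cl < O < Li.

Cl < O < Li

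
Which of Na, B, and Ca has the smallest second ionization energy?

Ca

IE_2 is the cost of taking one more electron from the +1 cation: Na⁺ is the bare [Ne] core; B⁺ still has 2 valence electrons; Ca⁺ still has 1 valence electron.
Core electrons are held far more tightly than valence electrons, so Na tops the IE_2 order.
Valence configurations: B⁺ [He]2s², Ca⁺ [Ar]4s¹.
Tabulated IE_2 (kJ/mol): Na 4562, B 2427, Ca 1145.
So the second ionization energies run Ca < B < Na.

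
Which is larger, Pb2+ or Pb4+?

Pb2+

Both ions have Z = 82 protons, but Pb4+ has lost more electrons, so its remaining electrons feel a larger effective nuclear charge per electron and are pulled in more tightly.
Higher positive charge → smaller ion, so Pb2+ > Pb4+.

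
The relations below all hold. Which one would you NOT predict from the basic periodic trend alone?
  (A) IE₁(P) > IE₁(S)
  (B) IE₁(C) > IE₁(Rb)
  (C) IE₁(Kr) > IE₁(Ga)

The general trend: first ionisation energy increases across a period and decreases down a group.
(A) P (period 3, group 15) vs S (period 3, group 16): the stated order contradicts the simple trend.
(B) C (period 2, group 14) vs Rb (period 5, group 1): the stated order agrees with the simple trend.
(C) Kr (period 4, group 18) vs Ga (period 4, group 13): the stated order agrees with the simple trend.
The exception is (A): S (3p⁴) ionizes more easily than half-filled P (3p³) because the paired 3p electron in S is pushed out by e⁻–e⁻ repulsion.

(A)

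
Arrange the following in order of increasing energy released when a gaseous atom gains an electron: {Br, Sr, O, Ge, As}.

O is in period 2, group 16; Ge is in period 4, group 14; As is in period 4, group 15; Br is in period 4, group 17; Sr is in period 5, group 2.
Electron affinity generally becomes more exothermic across a period toward the halogens and less exothermic down a group.
Neither a single period nor a single group — weigh both effects.
As > Sr: relative to Sr, both the across-period and down-group shifts push As's electron affinity up.
Ge > As: this pair runs against the simple trend — see the exception note.
O > Ge: relative to Ge, both the across-period and down-group shifts push O's electron affinity up.
Br > O: period and group pull opposite ways; the across-period shift dominates (325 vs 141 kJ/mol).
Note the exception: Ge has a higher electron affinity than As, contrary to the simple trend — adding an electron to As's half-filled 4p³ is unfavourable, so Ge (4p²) has the more exothermic EA.
Approximate values (kJ/mol): O 141, Ge 119, As 78, Br 325, Sr 5.
So from lowest to highest: Sr < As < Ge < O < Br.

Sr < As < Ge < O < Br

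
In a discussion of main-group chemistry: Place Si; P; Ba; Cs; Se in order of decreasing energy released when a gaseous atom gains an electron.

Se, Si, P, Cs, Ba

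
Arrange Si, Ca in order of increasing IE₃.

Si < Ca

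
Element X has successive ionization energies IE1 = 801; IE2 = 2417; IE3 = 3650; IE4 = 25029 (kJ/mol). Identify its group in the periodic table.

Group 13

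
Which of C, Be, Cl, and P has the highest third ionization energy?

Be

Consider each +2 ion: C²⁺ still has 2 valence electrons; Be²⁺ is the bare [He] core; Cl²⁺ still has 5 valence electrons; P²⁺ still has 3 valence electrons.
Pulling an electron out of a noble-gas core costs far more than removing a remaining valence electron, so Be sits at the high end of IE_3.
Valence configurations: C²⁺ [He]2s², Cl²⁺ [Ne]3s²3p³, P²⁺ [Ne]3s²3p¹.
The numbers (kJ/mol): C 4620, Be 14849, Cl 3822, P 2914.
Overall IE_3 order: P < Cl < C < Be.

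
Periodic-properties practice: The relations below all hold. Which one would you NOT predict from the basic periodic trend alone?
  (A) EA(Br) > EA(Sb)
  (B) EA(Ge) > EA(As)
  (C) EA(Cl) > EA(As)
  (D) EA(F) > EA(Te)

(B)

The general trend: electron affinity increases across a period and decreases down a group.
(A) Br (period 4, group 17) vs Sb (period 5, group 15): the stated order agrees with the simple trend.
(B) Ge (period 4, group 14) vs As (period 4, group 15): the stated order contradicts the simple trend.
(C) Cl (period 3, group 17) vs As (period 4, group 15): the stated order agrees with the simple trend.
(D) F (period 2, group 17) vs Te (period 5, group 16): the stated order agrees with the simple trend.
The exception is (B): adding an electron to As's half-filled 4p³ is unfavourable, so Ge (4p²) has the more exothermic EA.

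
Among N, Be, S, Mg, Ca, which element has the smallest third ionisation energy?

IE_3 is the cost of taking one more electron from the +2 cation: N²⁺ still has 3 valence electrons; Be²⁺ is the bare [He] core; S²⁺ still has 4 valence electrons; Mg²⁺ is the bare [Ne] core; Ca²⁺ is the bare [Ar] core.
Pulling an electron out of a noble-gas core costs far more than removing a remaining valence electron, so Ca, Mg and Be sit at the high end of IE_3.
Valence configurations: N²⁺ [He]2s²2p¹, S²⁺ [Ne]3s²3p².
Tabulated IE_3 (kJ/mol): N 4578, Be 14849, S 3357, Mg 7733, Ca 4912.
So the third ionization energies run S < N < Ca < Mg < Be.

S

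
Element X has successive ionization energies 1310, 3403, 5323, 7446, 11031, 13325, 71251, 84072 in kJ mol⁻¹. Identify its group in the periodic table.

Look for the largest jump between consecutive ionization energies: IE7/IE6 ≈ 5.3, far larger than any earlier ratio.
That jump marks the point where a core electron is being removed. So the atom has 6 valence electrons.
A main-group element with 6 valence electrons is in group 16.

Group 16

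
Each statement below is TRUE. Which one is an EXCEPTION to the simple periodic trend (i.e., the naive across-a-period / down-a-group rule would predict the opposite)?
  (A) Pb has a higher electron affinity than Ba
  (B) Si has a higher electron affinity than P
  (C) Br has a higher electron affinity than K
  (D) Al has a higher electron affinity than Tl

The general trend: electron affinity increases across a period and decreases down a group.
(A) Pb (period 6, group 14) vs Ba (period 6, group 2): the stated order agrees with the simple trend.
(B) Si (period 3, group 14) vs P (period 3, group 15): the stated order contradicts the simple trend.
(C) Br (period 4, group 17) vs K (period 4, group 1): the stated order agrees with the simple trend.
(D) Al (period 3, group 13) vs Tl (period 6, group 13): the stated order agrees with the simple trend.
The exception is (B): adding an electron to P's half-filled 3p³ is unfavourable, so Si (3p²) has the more exothermic EA.

(B)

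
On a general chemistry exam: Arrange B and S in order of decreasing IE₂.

After 1 electron has been removed, what remains? B⁺ still has 2 valence electrons; S⁺ still has 5 valence electrons.
All are still removing valence electrons, so compare the +1 ions as you would atoms: IE_2 generally rises across a period (higher Z_eff) and falls down a group (larger shell), subject to the usual subshell exceptions.
Valence configurations: B⁺ [He]2s², S⁺ [Ne]3s²3p³.
Approximate IE_2 values (kJ/mol): B 2427, S 2252.
Putting it together, IE_2: S < B.

B, S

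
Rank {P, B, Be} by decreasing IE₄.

The fourth ionization energy removes an electron from the +3 ion. For each element: P³⁺ still has 2 valence electrons; B³⁺ is the bare [He] core; Be³⁺ is already 1 electron into the core.
Pulling an electron out of a noble-gas core costs far more than removing a remaining valence electron, so Be and B sit at the high end of IE_4.
Approximate IE_4 values (kJ/mol): P 4964, B 25026, Be 21007.
Overall IE_4 order: P < Be < B.

B, Be, P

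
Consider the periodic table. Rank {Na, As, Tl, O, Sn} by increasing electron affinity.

Adding an electron releases more energy for atoms nearer the top right (short of the noble gases).
These span different periods and groups, so the two trends combine.
Na > Tl: period and group pull opposite ways; the down-group shift dominates (53 vs 19 kJ/mol).
As > Na: the two effects oppose for this pair; the across-period effect wins (78 vs 53 kJ/mol).
Sn > As: this pair runs against the simple trend — see the exception note.
O > Sn: both effects reinforce here, so O is clearly the higher of the two.
Note the exception: Sn has a higher electron affinity than As, contrary to the simple trend — adding an electron to As's half-filled np³ subshell costs electron-pairing energy.
Tabulated electron affinity (kJ/mol): O 141, Na 53, As 78, Sn 107, Tl 19.
So from lowest to highest: Tl < Na < As < Sn < O.

Tl < Na < As < Sn < O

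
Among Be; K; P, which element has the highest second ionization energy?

K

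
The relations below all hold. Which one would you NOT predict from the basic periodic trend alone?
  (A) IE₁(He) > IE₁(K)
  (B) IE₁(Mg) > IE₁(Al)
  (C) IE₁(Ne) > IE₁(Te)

The general trend: first ionization energy increases across a period and decreases down a group.
(A) He (period 1, group 18) vs K (period 4, group 1): the stated order agrees with the simple trend.
(B) Mg (period 3, group 2) vs Al (period 3, group 13): the stated order contradicts the simple trend.
(C) Ne (period 2, group 18) vs Te (period 5, group 16): the stated order agrees with the simple trend.
The exception is (B): Al's single 3p electron is easier to remove than one from Mg's filled 3s².

(B)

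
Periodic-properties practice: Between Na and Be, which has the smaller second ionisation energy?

Be

The second ionization energy removes an electron from the +1 ion. For each element: Na⁺ is the bare [Ne] core; Be⁺ still has 1 valence electron.
Pulling an electron out of a noble-gas core costs far more than removing a remaining valence electron, so Na sits at the high end of IE_2.
Approximate IE_2 values (kJ/mol): Na 4562, Be 1757.
So the second ionization energies run Be < Na.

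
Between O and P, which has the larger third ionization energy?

After 2 electrons have been removed, what remains? O²⁺ still has 4 valence electrons; P²⁺ still has 3 valence electrons.
All are still removing valence electrons, so compare the +2 ions as you would atoms: IE_3 generally rises across a period (higher Z_eff) and falls down a group (larger shell), subject to the usual subshell exceptions.
Valence configurations: O²⁺ [He]2s²2p², P²⁺ [Ne]3s²3p¹.
Tabulated IE_3 (kJ/mol): O 5300, P 2914.
So the third ionization energies run P < O.

O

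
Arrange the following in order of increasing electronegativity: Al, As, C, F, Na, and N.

Na, Al, As, C, N, F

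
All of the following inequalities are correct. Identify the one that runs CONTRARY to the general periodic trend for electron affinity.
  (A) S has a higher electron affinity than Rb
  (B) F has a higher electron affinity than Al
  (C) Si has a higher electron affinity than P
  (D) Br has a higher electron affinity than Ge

(C)

The general trend: electron affinity increases across a period and decreases down a group.
(A) S (period 3, group 16) vs Rb (period 5, group 1): the stated order agrees with the simple trend.
(B) F (period 2, group 17) vs Al (period 3, group 13): the stated order agrees with the simple trend.
(C) Si (period 3, group 14) vs P (period 3, group 15): the stated order contradicts the simple trend.
(D) Br (period 4, group 17) vs Ge (period 4, group 14): the stated order agrees with the simple trend.
The exception is (C): adding an electron to P's half-filled 3p³ is unfavourable, so Si (3p²) has the more exothermic EA.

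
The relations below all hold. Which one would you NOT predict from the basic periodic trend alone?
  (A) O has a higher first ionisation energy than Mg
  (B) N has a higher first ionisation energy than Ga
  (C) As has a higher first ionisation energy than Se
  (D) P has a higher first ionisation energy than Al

(C)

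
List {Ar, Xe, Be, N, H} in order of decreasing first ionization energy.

IE₁ increases left→right with effective nuclear charge and decreases top→bottom as the valence shell moves farther out.
These span different periods and groups, so the two trends combine.
Xe > Be: the two effects oppose for this pair; the across-period effect wins (1170 vs 900 kJ/mol).
H > Xe: period and group pull opposite ways; the down-group shift dominates (1312 vs 1170 kJ/mol).
N > H: period and group pull opposite ways; the across-period shift dominates (1402 vs 1312 kJ/mol).
Ar > N: the two effects oppose for this pair; the across-period effect wins (1521 vs 1402 kJ/mol).
Tabulated first ionization energy (kJ/mol): H 1312, Be 900, N 1402, Ar 1521, Xe 1170.
So from highest to lowest: Ar > N > H > Xe > Be.

Ar > N > H > Xe > Be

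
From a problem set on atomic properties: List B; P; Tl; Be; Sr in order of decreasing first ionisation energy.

P > Be > B > Tl > Sr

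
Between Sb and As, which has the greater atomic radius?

Atomic radius shrinks across a period as nuclear charge pulls the same shell inward, and grows down a group as new shells are added.
All are in group 15, so atomic radius increases down the group.
So Sb has the greater atomic radius (Sb > As).

Sb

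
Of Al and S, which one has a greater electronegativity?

Al is in period 3, group 13; S is in period 3, group 16.
Atoms toward the upper right of the periodic table pull bonding electrons most strongly.
All lie in period 3, so electronegativity increases left to right.
So S has the greater electronegativity (S > Al).

S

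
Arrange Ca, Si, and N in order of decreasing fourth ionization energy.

Consider each +3 ion: Ca³⁺ is already 1 electron into the core; Si³⁺ still has 1 valence electron; N³⁺ still has 2 valence electrons.
Usually core removal costs more than valence removal, but here the competition is close: a tightly held n=2 valence electron can cost more to remove than an n=3 core electron, so the actual values have to decide it.
Valence configurations: Si³⁺ [Ne]3s¹, N³⁺ [He]2s².
Tabulated IE_4 (kJ/mol): Ca 6491, Si 4356, N 7475.
Hence IE_4: Si < Ca < N.

N > Ca > Si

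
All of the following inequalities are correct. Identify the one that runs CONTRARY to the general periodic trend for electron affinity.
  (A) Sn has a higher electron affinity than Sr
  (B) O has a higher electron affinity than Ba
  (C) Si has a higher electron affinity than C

(C)

The general trend: electron affinity increases across a period and decreases down a group.
(A) Sn (period 5, group 14) vs Sr (period 5, group 2): the stated order agrees with the simple trend.
(B) O (period 2, group 16) vs Ba (period 6, group 2): the stated order agrees with the simple trend.
(C) Si (period 3, group 14) vs C (period 2, group 14): the stated order contradicts the simple trend.
The exception is (C): Si's larger, more diffuse 3p orbitals accept an added electron slightly more readily than C's compact 2p.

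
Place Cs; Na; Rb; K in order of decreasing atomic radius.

Across a period the added protons contract the valence shell; down a group each new principal shell makes the atom larger.
All are in group 1, so atomic radius increases down the group.
So from largest to smallest: Cs > Rb > K > Na.

Cs > Rb > K > Na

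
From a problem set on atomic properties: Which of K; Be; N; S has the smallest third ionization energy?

The third ionization energy removes an electron from the +2 ion. For each element: K²⁺ is already 1 electron into the core; Be²⁺ is the bare [He] core; N²⁺ still has 3 valence electrons; S²⁺ still has 4 valence electrons.
Usually core removal costs more than valence removal, but here the competition is close: a tightly held n=2 valence electron can cost more to remove than an n=3 core electron, so the actual values have to decide it.
Valence configurations: N²⁺ [He]2s²2p¹, S²⁺ [Ne]3s²3p².
The numbers (kJ/mol): K 4420, Be 14849, N 4578, S 3357.
Putting it together, IE_3: S < K < N < Be.

S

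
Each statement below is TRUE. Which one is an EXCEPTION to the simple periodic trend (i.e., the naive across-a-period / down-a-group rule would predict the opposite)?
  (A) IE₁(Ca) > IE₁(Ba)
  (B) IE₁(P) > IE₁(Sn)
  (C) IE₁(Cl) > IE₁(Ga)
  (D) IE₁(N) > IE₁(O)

The general trend: first ionization energy increases across a period and decreases down a group.
(A) Ca (period 4, group 2) vs Ba (period 6, group 2): the stated order agrees with the simple trend.
(B) P (period 3, group 15) vs Sn (period 5, group 14): the stated order agrees with the simple trend.
(C) Cl (period 3, group 17) vs Ga (period 4, group 13): the stated order agrees with the simple trend.
(D) N (period 2, group 15) vs O (period 2, group 16): the stated order contradicts the simple trend.
The exception is (D): pairing an electron in O's 2p⁴ costs repulsion energy, so O ionizes more easily than half-filled N (2p³).

(D)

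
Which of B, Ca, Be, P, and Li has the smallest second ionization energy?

Ca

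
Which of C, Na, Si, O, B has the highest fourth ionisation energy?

Consider each +3 ion: C³⁺ still has 1 valence electron; Na³⁺ is already 2 electrons into the core; Si³⁺ still has 1 valence electron; O³⁺ still has 3 valence electrons; B³⁺ is the bare [He] core.
Core electrons are held far more tightly than valence electrons, so Na and B top the IE_4 order.
Valence configurations: C³⁺ [He]2s¹, Si³⁺ [Ne]3s¹, O³⁺ [He]2s²2p¹.
The numbers (kJ/mol): C 6223, Na 9543, Si 4356, O 7469, B 25026.
So the fourth ionization energies run Si < C < O < Na < B.

B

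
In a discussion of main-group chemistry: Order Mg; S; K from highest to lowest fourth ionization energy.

Mg > K > S

After 3 electrons have been removed, what remains? Mg³⁺ is already 1 electron into the core; S³⁺ still has 3 valence electrons; K³⁺ is already 2 electrons into the core.
Core electrons are held far more tightly than valence electrons, so K and Mg top the IE_4 order.
The numbers (kJ/mol): Mg 10543, S 4556, K 5877.
Putting it together, IE_4: S < K < Mg.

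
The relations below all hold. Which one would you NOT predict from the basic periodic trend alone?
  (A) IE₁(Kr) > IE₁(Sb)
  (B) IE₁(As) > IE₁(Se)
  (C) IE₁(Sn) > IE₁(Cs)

(B)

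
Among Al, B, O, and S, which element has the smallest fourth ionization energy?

S

After 3 electrons have been removed, what remains? Al³⁺ is the bare [Ne] core; B³⁺ is the bare [He] core; O³⁺ still has 3 valence electrons; S³⁺ still has 3 valence electrons.
Pulling an electron out of a noble-gas core costs far more than removing a remaining valence electron, so Al and B sit at the high end of IE_4.
Valence configurations: O³⁺ [He]2s²2p¹, S³⁺ [Ne]3s²3p¹.
The numbers (kJ/mol): Al 11577, B 25026, O 7469, S 4556.
Putting it together, IE_4: S < O < Al < B.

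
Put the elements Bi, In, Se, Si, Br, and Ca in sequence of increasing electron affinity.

Ca < In < Bi < Si < Se < Br

EA tends to increase across a period and decrease down a group, though the pattern is less regular than for IE or radius.
These span different periods and groups, so the two trends combine.
In > Ca: the two effects oppose for this pair; the across-period effect wins (29 vs 2 kJ/mol).
Bi > In: period and group pull opposite ways; the across-period shift dominates (91 vs 29 kJ/mol).
Si > Bi: period and group pull opposite ways; the down-group shift dominates (134 vs 91 kJ/mol).
Se > Si: period and group pull opposite ways; the across-period shift dominates (195 vs 134 kJ/mol).
Br > Se: both are in period 4; the period trend gives Br the larger value.
For reference (kJ/mol): Si 134, Ca 2, Se 195, Br 325, In 29, Bi 91.
So from lowest to highest: Ca < In < Bi < Si < Se < Br.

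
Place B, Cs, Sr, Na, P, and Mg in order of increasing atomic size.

B, P, Mg, Na, Sr, Cs

B is in period 2, group 13; Na is in period 3, group 1; Mg is in period 3, group 2; P is in period 3, group 15; Sr is in period 5, group 2; Cs is in period 6, group 1.
Atomic radius shrinks across a period as nuclear charge pulls the same shell inward, and grows down a group as new shells are added.
Neither a single period nor a single group — weigh both effects.
P > B: period and group pull opposite ways; the down-group shift dominates (111 vs 85 pm).
Mg > P: both are in period 3; the period trend gives Mg the larger value.
Na > Mg: Na lies to the left of Mg in period 3, so the across-period effect alone puts Na larger.
Sr > Na: the two effects oppose for this pair; the down-group effect wins (185 vs 155 pm).
Cs > Sr: both effects reinforce here, so Cs is clearly the larger of the two.
Tabulated atomic radius (pm): B 85, Na 155, Mg 139, P 111, Sr 185, Cs 232.
So from smallest to largest: B < P < Mg < Na < Sr < Cs.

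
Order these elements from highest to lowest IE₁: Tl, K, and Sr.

K is in period 4, group 1; Sr is in period 5, group 2; Tl is in period 6, group 13.
IE₁ increases left→right with effective nuclear charge and decreases top→bottom as the valence shell moves farther out.
These sit on a diagonal, where the across-period and down-group effects partly cancel.
Sr > K: the two effects oppose for this pair; the across-period effect wins (550 vs 419 kJ/mol).
Tl > Sr: period and group pull opposite ways; the across-period shift dominates (589 vs 550 kJ/mol).
Tabulated first ionization energy (kJ/mol): K 419, Sr 550, Tl 589.
So from highest to lowest: Tl > Sr > K.

Tl, Sr, K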